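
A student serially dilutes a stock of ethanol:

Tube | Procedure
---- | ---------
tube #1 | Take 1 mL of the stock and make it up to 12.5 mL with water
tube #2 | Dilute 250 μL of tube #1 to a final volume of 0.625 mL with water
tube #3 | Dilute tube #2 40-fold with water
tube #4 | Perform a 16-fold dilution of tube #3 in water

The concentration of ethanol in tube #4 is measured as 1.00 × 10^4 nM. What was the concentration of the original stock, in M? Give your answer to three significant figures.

0.200 M

Step 1: 1 mL brought to 12.5 mL → factor 12.5/1 = 12.5
Step 2: 250 μL brought to 0.625 mL → factor 625/250 = 2.5
Step 3: 40-fold → factor 40
Step 4: 16-fold → factor 16
Overall dilution factor = 12.5 × 2.5 × 40 × 16 = 20000
Stock = 1.00 × 10^4 nM × 20000 = 2.000 × 10^8 nM = 0.200 M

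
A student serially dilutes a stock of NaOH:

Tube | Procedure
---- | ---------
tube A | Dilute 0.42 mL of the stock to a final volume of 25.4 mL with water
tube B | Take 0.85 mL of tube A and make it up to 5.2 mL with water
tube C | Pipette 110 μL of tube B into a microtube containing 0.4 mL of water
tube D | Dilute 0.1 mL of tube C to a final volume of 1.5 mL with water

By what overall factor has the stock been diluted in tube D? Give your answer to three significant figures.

Step 1: 0.42 mL brought to 25.4 mL → factor 25.4/0.42 = 60.476
Step 2: 0.85 mL brought to 5.2 mL → factor 5.2/0.85 = 6.1176
Step 3: 110 μL + 0.4 mL = 510 μL total → factor 510/110 = 4.6364
Step 4: 0.1 mL brought to 1.5 mL → factor 1.5/0.1 = 15
Overall dilution factor = 60.476 × 6.1176 × 4.6364 × 15 = 25730

2.57 × 10^4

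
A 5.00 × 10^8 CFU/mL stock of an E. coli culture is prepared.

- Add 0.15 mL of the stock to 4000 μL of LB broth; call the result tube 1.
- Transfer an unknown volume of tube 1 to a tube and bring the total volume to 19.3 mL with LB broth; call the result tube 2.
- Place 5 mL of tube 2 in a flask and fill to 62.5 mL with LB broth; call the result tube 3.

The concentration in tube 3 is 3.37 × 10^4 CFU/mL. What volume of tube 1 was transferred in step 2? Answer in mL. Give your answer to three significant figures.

0.450 mL

Step 1: 0.15 mL + 4000 μL = 4.15 mL total → factor 4.15/0.15 = 27.667
Step 2: v brought to 19.3 mL → factor = 19.3 mL/v
Step 3: 5 mL brought to 62.5 mL → factor 62.5/5 = 12.5
Product of known-step factors = 345.83
Overall factor = 5.00 × 10^8 CFU/mL / (3.37 × 10^4 CFU/mL) = 14837
Step-2 factor = 14837 / 345.83 = 42.902
v = 19.3 mL / 42.902 = 0.450 mL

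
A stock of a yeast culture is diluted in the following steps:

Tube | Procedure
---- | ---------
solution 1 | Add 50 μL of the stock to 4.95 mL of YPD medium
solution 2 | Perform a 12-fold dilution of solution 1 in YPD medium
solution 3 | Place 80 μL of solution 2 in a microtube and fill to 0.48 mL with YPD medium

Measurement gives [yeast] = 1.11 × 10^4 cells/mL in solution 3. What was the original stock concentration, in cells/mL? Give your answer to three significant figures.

7.99 × 10^7 cells/mL

Step 1: 50 μL + 4.95 mL = 5000 μL total → factor 5000/50 = 100
Step 2: 12-fold → factor 12
Step 3: 80 μL brought to 0.48 mL → factor 480/80 = 6
Overall dilution factor = 100 × 12 × 6 = 7200
Stock = 1.11 × 10^4 cells/mL × 7200 = 7.99 × 10^7 cells/mL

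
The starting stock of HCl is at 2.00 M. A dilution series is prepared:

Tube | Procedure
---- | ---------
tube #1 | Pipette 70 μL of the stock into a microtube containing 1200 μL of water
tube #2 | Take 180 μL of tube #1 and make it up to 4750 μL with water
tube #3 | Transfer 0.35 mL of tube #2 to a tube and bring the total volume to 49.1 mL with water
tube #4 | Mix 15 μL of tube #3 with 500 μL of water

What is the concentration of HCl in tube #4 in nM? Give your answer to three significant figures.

Step 1: 70 μL + 1200 μL = 1270 μL total → factor 1270/70 = 18.143
Step 2: 180 μL brought to 4750 μL → factor 4750/180 = 26.389
Step 3: 0.35 mL brought to 49.1 mL → factor 49.1/0.35 = 140.29
Step 4: 15 μL + 500 μL = 515 μL total → factor 515/15 = 34.333
Overall dilution factor = 18.143 × 26.389 × 140.29 × 34.333 = 2.306 × 10^6
Final = 2.00 M / 2.306 × 10^6 = 8.673 × 10^-7 M = 867 nM

867 nM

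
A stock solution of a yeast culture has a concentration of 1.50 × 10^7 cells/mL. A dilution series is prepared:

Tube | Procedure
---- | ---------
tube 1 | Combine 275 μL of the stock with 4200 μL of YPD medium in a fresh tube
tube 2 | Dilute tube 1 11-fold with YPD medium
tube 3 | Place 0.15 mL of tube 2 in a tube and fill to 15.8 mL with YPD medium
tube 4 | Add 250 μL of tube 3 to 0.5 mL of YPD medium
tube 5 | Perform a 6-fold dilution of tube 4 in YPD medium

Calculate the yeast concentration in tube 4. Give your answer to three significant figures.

265 cells/mL

Step 1: 275 μL + 4200 μL = 4475 μL total → factor 4475/275 = 16.273
Step 2: 11-fold → factor 11
Step 3: 0.15 mL brought to 15.8 mL → factor 15.8/0.15 = 105.33
Step 4: 250 μL + 0.5 mL = 750 μL total → factor 750/250 = 3
Dilution factor through tube 4 = 16.273 × 11 × 105.33 × 3 = 56564
[tube 4] = 1.50 × 10^7 cells/mL / 56564 = 265 cells/mL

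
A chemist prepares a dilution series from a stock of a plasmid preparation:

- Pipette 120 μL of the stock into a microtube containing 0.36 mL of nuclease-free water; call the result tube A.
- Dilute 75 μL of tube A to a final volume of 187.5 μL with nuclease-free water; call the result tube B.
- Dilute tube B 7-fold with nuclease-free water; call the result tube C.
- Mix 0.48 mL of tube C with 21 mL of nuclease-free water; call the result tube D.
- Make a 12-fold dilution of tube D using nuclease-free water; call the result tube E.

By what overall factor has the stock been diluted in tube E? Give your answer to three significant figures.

3.76 × 10^4

Step 1: 120 μL + 0.36 mL = 480 μL total → factor 480/120 = 4
Step 2: 75 μL brought to 187.5 μL → factor 187.5/75 = 2.5
Step 3: 7-fold → factor 7
Step 4: 0.48 mL + 21 mL = 21.48 mL total → factor 21.48/0.48 = 44.75
Step 5: 12-fold → factor 12
Overall dilution factor = 4 × 2.5 × 7 × 44.75 × 12 = 37590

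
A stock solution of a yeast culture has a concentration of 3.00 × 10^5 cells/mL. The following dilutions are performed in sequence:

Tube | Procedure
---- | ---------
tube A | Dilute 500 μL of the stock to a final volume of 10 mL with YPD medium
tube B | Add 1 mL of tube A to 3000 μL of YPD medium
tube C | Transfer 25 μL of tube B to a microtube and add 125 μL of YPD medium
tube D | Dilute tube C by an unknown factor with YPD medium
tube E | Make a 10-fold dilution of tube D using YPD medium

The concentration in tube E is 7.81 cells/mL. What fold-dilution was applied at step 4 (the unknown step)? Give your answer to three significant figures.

Step 1: 500 μL brought to 10 mL → factor 10000/500 = 20
Step 2: 1 mL + 3000 μL = 4 mL total → factor 4/1 = 4
Step 3: 25 μL + 125 μL = 150 μL total → factor 150/25 = 6
Step 4: unknown factor x
Step 5: 10-fold → factor 10
Product of known-step factors = 4800
Overall factor = 3.00 × 10^5 cells/mL / (7.81 cells/mL) = 38412
x = 38412 / 4800 = 8.00

8.00-fold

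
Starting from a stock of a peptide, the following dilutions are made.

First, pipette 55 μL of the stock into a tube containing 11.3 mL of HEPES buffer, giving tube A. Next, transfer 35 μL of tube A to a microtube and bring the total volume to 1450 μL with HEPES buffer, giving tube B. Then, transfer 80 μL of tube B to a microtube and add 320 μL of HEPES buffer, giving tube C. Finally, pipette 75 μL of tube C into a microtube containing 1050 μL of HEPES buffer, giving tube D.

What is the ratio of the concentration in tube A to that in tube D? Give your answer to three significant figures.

Step 1: 55 μL + 11.3 mL = 11355 μL total → factor 11355/55 = 206.45
Step 2: 35 μL brought to 1450 μL → factor 1450/35 = 41.429
Step 3: 80 μL + 320 μL = 400 μL total → factor 400/80 = 5
Step 4: 75 μL + 1050 μL = 1125 μL total → factor 1125/75 = 15
Dilution factor to tube A = 206.45; to tube D = 6.4148 × 10^5
[tube A]/[tube D] = (factor to tube D)/(factor to tube A) = 6.4148 × 10^5/206.45 = 3.11 × 10^3

3.11 × 10^3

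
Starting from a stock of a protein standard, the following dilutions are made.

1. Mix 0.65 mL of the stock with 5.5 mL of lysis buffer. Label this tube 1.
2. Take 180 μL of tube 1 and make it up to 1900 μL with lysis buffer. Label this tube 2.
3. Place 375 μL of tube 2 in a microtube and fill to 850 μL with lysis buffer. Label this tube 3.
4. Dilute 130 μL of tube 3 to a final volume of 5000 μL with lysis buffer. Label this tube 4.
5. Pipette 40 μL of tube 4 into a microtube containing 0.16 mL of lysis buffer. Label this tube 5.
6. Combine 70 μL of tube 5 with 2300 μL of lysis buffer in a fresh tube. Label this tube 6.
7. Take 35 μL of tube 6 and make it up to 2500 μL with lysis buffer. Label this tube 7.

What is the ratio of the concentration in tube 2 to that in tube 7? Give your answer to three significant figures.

1.05 × 10^6

Step 1: 0.65 mL + 5.5 mL = 6.15 mL total → factor 6.15/0.65 = 9.4615
Step 2: 180 μL brought to 1900 μL → factor 1900/180 = 10.556
Step 3: 375 μL brought to 850 μL → factor 850/375 = 2.2667
Step 4: 130 μL brought to 5000 μL → factor 5000/130 = 38.462
Step 5: 40 μL + 0.16 mL = 200 μL total → factor 200/40 = 5
Step 6: 70 μL + 2300 μL = 2370 μL total → factor 2370/70 = 33.857
Step 7: 35 μL brought to 2500 μL → factor 2500/35 = 71.429
Dilution factor to tube 2 = 99.872; to tube 7 = 1.0528 × 10^8
[tube 2]/[tube 7] = (factor to tube 7)/(factor to tube 2) = 1.0528 × 10^8/99.872 = 1.05 × 10^6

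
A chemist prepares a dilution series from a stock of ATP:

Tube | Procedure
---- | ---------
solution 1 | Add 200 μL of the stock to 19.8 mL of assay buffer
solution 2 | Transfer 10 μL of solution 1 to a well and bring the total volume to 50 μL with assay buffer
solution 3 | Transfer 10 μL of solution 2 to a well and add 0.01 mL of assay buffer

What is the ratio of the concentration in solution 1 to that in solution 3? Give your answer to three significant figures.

Step 1: 200 μL + 19.8 mL = 20000 μL total → factor 20000/200 = 100
Step 2: 10 μL brought to 50 μL → factor 50/10 = 5
Step 3: 10 μL + 0.01 mL = 20 μL total → factor 20/10 = 2
Dilution factor to solution 1 = 100; to solution 3 = 1000
[solution 1]/[solution 3] = (factor to solution 3)/(factor to solution 1) = 1000/100 = 10.0

10.0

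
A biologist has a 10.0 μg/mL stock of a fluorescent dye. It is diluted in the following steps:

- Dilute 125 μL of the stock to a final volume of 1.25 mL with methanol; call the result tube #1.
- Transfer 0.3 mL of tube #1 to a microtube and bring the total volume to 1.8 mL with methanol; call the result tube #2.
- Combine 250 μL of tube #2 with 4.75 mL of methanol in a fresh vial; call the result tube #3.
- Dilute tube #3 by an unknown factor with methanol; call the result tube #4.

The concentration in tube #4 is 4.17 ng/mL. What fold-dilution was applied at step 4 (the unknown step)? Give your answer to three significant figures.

Step 1: 125 μL brought to 1.25 mL → factor 1250/125 = 10
Step 2: 0.3 mL brought to 1.8 mL → factor 1.8/0.3 = 6
Step 3: 250 μL + 4.75 mL = 5000 μL total → factor 5000/250 = 20
Step 4: unknown factor x
Product of known-step factors = 1200
Overall factor = 10.0 μg/mL / (4.17 ng/mL) = 2398.1
x = 2398.1 / 1200 = 2.00

2.00-fold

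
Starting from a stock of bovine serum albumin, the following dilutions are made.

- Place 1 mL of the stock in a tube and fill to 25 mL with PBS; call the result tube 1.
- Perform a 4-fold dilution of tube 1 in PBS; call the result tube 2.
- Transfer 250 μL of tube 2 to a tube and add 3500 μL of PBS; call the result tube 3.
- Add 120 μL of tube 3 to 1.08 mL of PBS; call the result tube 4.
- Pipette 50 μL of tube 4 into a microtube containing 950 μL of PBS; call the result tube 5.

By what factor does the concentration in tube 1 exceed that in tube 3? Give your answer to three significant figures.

60.0

Step 1: 1 mL brought to 25 mL → factor 25/1 = 25
Step 2: 4-fold → factor 4
Step 3: 250 μL + 3500 μL = 3750 μL total → factor 3750/250 = 15
Dilution factor to tube 1 = 25; to tube 3 = 1500
[tube 1]/[tube 3] = (factor to tube 3)/(factor to tube 1) = 1500/25 = 60.0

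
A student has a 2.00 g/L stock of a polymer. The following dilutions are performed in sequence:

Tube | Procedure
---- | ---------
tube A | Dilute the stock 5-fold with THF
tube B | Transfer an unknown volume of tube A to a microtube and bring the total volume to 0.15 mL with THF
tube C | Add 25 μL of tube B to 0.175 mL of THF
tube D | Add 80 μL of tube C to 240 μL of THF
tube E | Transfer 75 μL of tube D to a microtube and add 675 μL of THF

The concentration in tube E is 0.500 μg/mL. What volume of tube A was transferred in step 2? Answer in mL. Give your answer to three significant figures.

Step 1: 5-fold → factor 5
Step 2: v brought to 0.15 mL → factor = 0.15 mL/v
Step 3: 25 μL + 0.175 mL = 200 μL total → factor 200/25 = 8
Step 4: 80 μL + 240 μL = 320 μL total → factor 320/80 = 4
Step 5: 75 μL + 675 μL = 750 μL total → factor 750/75 = 10
Product of known-step factors = 1600
Overall factor = 2.00 g/L / (0.500 μg/mL) = 4000
Step-2 factor = 4000 / 1600 = 2.5
v = 0.15 mL / 2.5 = 0.0600 mL

0.0600 mL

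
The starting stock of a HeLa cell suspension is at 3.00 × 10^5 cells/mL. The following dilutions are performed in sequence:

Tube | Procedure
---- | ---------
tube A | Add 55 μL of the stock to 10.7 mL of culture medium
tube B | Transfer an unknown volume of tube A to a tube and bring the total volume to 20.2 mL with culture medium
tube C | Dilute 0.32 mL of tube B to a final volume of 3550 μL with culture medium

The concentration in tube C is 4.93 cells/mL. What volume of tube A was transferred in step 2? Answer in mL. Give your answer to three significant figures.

0.720 mL

Step 1: 55 μL + 10.7 mL = 10755 μL total → factor 10755/55 = 195.55
Step 2: v brought to 20.2 mL → factor = 20.2 mL/v
Step 3: 0.32 mL brought to 3550 μL → factor 3.55/0.32 = 11.094
Product of known-step factors = 2169.3
Overall factor = 3.00 × 10^5 cells/mL / (4.93 cells/mL) = 60852
Step-2 factor = 60852 / 2169.3 = 28.051
v = 20.2 mL / 28.051 = 0.720 mL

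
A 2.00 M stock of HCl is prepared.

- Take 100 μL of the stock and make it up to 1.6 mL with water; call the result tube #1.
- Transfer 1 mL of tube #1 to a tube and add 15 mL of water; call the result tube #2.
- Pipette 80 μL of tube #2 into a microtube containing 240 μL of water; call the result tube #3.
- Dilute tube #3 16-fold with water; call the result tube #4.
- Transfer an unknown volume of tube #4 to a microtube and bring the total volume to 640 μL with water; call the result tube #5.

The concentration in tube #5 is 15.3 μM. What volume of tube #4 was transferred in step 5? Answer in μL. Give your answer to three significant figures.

Step 1: 100 μL brought to 1.6 mL → factor 1600/100 = 16
Step 2: 1 mL + 15 mL = 16 mL total → factor 16/1 = 16
Step 3: 80 μL + 240 μL = 320 μL total → factor 320/80 = 4
Step 4: 16-fold → factor 16
Step 5: v brought to 640 μL → factor = 640 μL/v
Product of known-step factors = 16384
Overall factor = 2.00 M / (15.3 μM) = 1.3072 × 10^5
Step-5 factor = 1.3072 × 10^5 / 16384 = 7.9785
v = 640 μL / 7.9785 = 80.2 μL

80.2 μL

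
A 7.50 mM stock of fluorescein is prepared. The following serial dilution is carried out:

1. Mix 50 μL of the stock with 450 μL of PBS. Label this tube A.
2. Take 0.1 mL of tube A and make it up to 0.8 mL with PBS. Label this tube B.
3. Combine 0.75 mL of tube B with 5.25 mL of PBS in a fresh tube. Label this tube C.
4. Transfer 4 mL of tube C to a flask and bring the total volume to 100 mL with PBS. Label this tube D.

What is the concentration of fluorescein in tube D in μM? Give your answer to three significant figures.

0.469 μM

Step 1: 50 μL + 450 μL = 500 μL total → factor 500/50 = 10
Step 2: 0.1 mL brought to 0.8 mL → factor 0.8/0.1 = 8
Step 3: 0.75 mL + 5.25 mL = 6 mL total → factor 6/0.75 = 8
Step 4: 4 mL brought to 100 mL → factor 100/4 = 25
Overall dilution factor = 10 × 8 × 8 × 25 = 16000
Final = 7.50 mM / 16000 = 0.0004687 mM = 0.469 μM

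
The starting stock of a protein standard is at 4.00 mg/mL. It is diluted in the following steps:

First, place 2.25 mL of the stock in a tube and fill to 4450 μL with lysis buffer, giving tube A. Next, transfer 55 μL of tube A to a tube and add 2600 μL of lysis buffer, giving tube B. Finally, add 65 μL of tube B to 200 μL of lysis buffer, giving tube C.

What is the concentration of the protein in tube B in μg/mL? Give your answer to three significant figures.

Step 1: 2.25 mL brought to 4450 μL → factor 4.45/2.25 = 1.9778
Step 2: 55 μL + 2600 μL = 2655 μL total → factor 2655/55 = 48.273
Dilution factor through tube B = 1.9778 × 48.273 = 95.473
[tube B] = 4.00 mg/mL / 95.473 = 0.04190 mg/mL = 41.9 μg/mL

41.9 μg/mL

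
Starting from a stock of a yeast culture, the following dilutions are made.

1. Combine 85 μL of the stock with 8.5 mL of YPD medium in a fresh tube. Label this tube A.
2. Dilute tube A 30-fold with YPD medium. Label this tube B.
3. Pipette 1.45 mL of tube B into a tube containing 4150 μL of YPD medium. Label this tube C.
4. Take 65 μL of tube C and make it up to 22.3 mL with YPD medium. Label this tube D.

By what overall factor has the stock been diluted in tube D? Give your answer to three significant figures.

Step 1: 85 μL + 8.5 mL = 8585 μL total → factor 8585/85 = 101
Step 2: 30-fold → factor 30
Step 3: 1.45 mL + 4150 μL = 5.6 mL total → factor 5.6/1.45 = 3.8621
Step 4: 65 μL brought to 22.3 mL → factor 22300/65 = 343.08
Overall dilution factor = 101 × 30 × 3.8621 × 343.08 = 4.0147 × 10^6

4.01 × 10^6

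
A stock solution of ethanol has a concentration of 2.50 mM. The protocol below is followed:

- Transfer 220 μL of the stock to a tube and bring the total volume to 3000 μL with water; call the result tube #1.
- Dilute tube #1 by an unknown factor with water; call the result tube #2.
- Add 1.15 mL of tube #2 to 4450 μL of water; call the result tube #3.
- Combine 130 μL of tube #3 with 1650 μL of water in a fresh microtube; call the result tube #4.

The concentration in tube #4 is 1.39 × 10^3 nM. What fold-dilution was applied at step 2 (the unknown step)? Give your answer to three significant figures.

1.98-fold

Step 1: 220 μL brought to 3000 μL → factor 3000/220 = 13.636
Step 2: unknown factor x
Step 3: 1.15 mL + 4450 μL = 5.6 mL total → factor 5.6/1.15 = 4.8696
Step 4: 130 μL + 1650 μL = 1780 μL total → factor 1780/130 = 13.692
Product of known-step factors = 909.21
Overall factor = 2.50 mM / (1.39 × 10^3 nM) = 1798.6
x = 1798.6 / 909.21 = 1.98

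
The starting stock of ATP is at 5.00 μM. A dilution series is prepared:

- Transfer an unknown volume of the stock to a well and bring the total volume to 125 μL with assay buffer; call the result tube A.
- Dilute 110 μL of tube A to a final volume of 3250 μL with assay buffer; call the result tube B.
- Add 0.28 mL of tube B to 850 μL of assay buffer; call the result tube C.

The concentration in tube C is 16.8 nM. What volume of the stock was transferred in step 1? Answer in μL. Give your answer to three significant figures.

Step 1: v brought to 125 μL → factor = 125 μL/v
Step 2: 110 μL brought to 3250 μL → factor 3250/110 = 29.545
Step 3: 0.28 mL + 850 μL = 1.13 mL total → factor 1.13/0.28 = 4.0357
Product of known-step factors = 119.24
Overall factor = 5.00 μM / (16.8 nM) = 297.62
Step-1 factor = 297.62 / 119.24 = 2.496
v = 125 μL / 2.496 = 50.1 μL

50.1 μL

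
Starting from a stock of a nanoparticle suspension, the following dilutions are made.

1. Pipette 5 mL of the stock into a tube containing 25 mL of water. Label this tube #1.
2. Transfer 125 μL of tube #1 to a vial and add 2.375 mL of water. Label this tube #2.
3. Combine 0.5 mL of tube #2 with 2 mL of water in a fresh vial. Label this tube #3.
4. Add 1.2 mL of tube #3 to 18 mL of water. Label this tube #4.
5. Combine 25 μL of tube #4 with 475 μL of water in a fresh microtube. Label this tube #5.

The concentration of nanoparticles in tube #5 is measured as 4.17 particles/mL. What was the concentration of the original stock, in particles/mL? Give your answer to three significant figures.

8.01 × 10^5 particles/mL

Step 1: 5 mL + 25 mL = 30 mL total → factor 30/5 = 6
Step 2: 125 μL + 2.375 mL = 2500 μL total → factor 2500/125 = 20
Step 3: 0.5 mL + 2 mL = 2.5 mL total → factor 2.5/0.5 = 5
Step 4: 1.2 mL + 18 mL = 19.2 mL total → factor 19.2/1.2 = 16
Step 5: 25 μL + 475 μL = 500 μL total → factor 500/25 = 20
Overall dilution factor = 6 × 20 × 5 × 16 × 20 = 1.92 × 10^5
Stock = 4.17 particles/mL × 1.92 × 10^5 = 8.01 × 10^5 particles/mL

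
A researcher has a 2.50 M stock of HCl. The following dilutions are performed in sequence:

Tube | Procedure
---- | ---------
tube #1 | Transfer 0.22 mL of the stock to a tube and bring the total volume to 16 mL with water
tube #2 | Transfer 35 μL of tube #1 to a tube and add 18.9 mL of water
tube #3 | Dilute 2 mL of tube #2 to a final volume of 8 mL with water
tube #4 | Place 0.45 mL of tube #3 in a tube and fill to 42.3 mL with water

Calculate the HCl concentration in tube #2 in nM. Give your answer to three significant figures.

6.35 × 10^4 nM

Step 1: 0.22 mL brought to 16 mL → factor 16/0.22 = 72.727
Step 2: 35 μL + 18.9 mL = 18935 μL total → factor 18935/35 = 541
Dilution factor through tube #2 = 72.727 × 541 = 39345
[tube #2] = 2.50 M / 39345 = 6.354 × 10^-5 M = 6.35 × 10^4 nM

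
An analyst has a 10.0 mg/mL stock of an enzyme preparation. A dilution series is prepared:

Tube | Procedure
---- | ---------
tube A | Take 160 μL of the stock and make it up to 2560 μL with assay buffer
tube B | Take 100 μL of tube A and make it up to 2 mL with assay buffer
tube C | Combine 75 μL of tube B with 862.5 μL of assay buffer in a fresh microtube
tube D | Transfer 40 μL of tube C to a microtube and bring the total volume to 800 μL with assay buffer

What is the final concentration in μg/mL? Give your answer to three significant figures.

Step 1: 160 μL brought to 2560 μL → factor 2560/160 = 16
Step 2: 100 μL brought to 2 mL → factor 2000/100 = 20
Step 3: 75 μL + 862.5 μL = 937.5 μL total → factor 937.5/75 = 12.5
Step 4: 40 μL brought to 800 μL → factor 800/40 = 20
Overall dilution factor = 16 × 20 × 12.5 × 20 = 80000
Final = 10.0 mg/mL / 80000 = 0.0001250 mg/mL = 0.125 μg/mL

0.125 μg/mL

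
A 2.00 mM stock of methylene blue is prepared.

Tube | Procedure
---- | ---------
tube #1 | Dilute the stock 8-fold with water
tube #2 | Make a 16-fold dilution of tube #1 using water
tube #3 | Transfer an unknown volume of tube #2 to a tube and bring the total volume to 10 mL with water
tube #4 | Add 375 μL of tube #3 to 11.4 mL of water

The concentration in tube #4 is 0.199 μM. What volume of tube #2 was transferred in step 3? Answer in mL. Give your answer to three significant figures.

Step 1: 8-fold → factor 8
Step 2: 16-fold → factor 16
Step 3: v brought to 10 mL → factor = 10 mL/v
Step 4: 375 μL + 11.4 mL = 11775 μL total → factor 11775/375 = 31.4
Product of known-step factors = 4019.2
Overall factor = 2.00 mM / (0.199 μM) = 10050
Step-3 factor = 10050 / 4019.2 = 2.5006
v = 10 mL / 2.5006 = 4.00 mL

4.00 mL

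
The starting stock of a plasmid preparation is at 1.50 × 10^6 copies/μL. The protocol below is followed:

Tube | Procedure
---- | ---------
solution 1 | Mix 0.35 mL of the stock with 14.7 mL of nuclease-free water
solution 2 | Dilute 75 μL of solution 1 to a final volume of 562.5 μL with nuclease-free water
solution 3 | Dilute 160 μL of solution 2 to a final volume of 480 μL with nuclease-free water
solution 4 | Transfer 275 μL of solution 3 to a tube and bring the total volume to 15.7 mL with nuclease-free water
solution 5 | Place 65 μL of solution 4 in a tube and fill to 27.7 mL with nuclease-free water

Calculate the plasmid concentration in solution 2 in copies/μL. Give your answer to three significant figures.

Step 1: 0.35 mL + 14.7 mL = 15.05 mL total → factor 15.05/0.35 = 43
Step 2: 75 μL brought to 562.5 μL → factor 562.5/75 = 7.5
Dilution factor through solution 2 = 43 × 7.5 = 322.5
[solution 2] = 1.50 × 10^6 copies/μL / 322.5 = 4.65 × 10^3 copies/μL

4.65 × 10^3 copies/μL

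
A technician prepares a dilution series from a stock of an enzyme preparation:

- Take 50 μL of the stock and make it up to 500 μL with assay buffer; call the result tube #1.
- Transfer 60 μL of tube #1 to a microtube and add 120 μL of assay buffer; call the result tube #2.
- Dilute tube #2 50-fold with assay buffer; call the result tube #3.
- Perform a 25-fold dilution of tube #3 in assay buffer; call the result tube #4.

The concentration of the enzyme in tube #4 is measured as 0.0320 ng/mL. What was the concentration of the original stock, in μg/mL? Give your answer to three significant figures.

1.20 μg/mL

Step 1: 50 μL brought to 500 μL → factor 500/50 = 10
Step 2: 60 μL + 120 μL = 180 μL total → factor 180/60 = 3
Step 3: 50-fold → factor 50
Step 4: 25-fold → factor 25
Overall dilution factor = 10 × 3 × 50 × 25 = 37500
Stock = 0.0320 ng/mL × 37500 = 1200 ng/mL = 1.20 μg/mL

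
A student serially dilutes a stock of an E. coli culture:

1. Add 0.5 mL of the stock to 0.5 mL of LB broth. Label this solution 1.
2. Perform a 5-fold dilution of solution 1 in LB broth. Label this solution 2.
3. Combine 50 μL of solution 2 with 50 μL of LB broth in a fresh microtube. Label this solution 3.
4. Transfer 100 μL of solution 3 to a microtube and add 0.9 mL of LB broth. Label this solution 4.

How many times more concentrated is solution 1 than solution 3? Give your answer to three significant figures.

10.0

Step 1: 0.5 mL + 0.5 mL = 1 mL total → factor 1/0.5 = 2
Step 2: 5-fold → factor 5
Step 3: 50 μL + 50 μL = 100 μL total → factor 100/50 = 2
Dilution factor to solution 1 = 2; to solution 3 = 20
[solution 1]/[solution 3] = (factor to solution 3)/(factor to solution 1) = 20/2 = 10.0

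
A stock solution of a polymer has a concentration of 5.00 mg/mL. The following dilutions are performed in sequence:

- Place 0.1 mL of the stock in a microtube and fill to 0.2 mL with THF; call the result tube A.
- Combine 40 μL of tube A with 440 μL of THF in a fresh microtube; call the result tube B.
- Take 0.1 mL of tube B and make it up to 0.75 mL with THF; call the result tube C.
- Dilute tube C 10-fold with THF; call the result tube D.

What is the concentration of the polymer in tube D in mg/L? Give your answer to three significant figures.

Step 1: 0.1 mL brought to 0.2 mL → factor 0.2/0.1 = 2
Step 2: 40 μL + 440 μL = 480 μL total → factor 480/40 = 12
Step 3: 0.1 mL brought to 0.75 mL → factor 0.75/0.1 = 7.5
Step 4: 10-fold → factor 10
Overall dilution factor = 2 × 12 × 7.5 × 10 = 1800
Final = 5.00 mg/mL / 1800 = 0.002778 mg/mL = 2.78 mg/L

2.78 mg/L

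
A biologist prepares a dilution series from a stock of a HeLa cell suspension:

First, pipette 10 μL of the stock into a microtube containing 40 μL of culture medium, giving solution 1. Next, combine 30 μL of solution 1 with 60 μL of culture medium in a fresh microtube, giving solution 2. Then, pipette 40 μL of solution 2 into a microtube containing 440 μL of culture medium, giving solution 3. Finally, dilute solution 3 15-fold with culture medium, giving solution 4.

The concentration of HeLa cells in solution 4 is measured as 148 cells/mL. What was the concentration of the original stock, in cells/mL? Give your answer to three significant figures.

4.00 × 10^5 cells/mL

Step 1: 10 μL + 40 μL = 50 μL total → factor 50/10 = 5
Step 2: 30 μL + 60 μL = 90 μL total → factor 90/30 = 3
Step 3: 40 μL + 440 μL = 480 μL total → factor 480/40 = 12
Step 4: 15-fold → factor 15
Overall dilution factor = 5 × 3 × 12 × 15 = 2700
Stock = 148 cells/mL × 2700 = 4.00 × 10^5 cells/mL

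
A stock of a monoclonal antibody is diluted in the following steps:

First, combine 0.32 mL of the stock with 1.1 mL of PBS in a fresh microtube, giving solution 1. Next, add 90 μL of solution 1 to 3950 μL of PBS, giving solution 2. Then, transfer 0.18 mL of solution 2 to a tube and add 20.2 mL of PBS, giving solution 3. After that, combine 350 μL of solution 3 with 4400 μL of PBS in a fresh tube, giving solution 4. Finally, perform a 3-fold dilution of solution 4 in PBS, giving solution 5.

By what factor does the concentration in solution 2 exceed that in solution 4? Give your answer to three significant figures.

1.54 × 10^3

Step 1: 0.32 mL + 1.1 mL = 1.42 mL total → factor 1.42/0.32 = 4.4375
Step 2: 90 μL + 3950 μL = 4040 μL total → factor 4040/90 = 44.889
Step 3: 0.18 mL + 20.2 mL = 20.38 mL total → factor 20.38/0.18 = 113.22
Step 4: 350 μL + 4400 μL = 4750 μL total → factor 4750/350 = 13.571
Dilution factor to solution 2 = 199.19; to solution 4 = 3.0608 × 10^5
[solution 2]/[solution 4] = (factor to solution 4)/(factor to solution 2) = 3.0608 × 10^5/199.19 = 1.54 × 10^3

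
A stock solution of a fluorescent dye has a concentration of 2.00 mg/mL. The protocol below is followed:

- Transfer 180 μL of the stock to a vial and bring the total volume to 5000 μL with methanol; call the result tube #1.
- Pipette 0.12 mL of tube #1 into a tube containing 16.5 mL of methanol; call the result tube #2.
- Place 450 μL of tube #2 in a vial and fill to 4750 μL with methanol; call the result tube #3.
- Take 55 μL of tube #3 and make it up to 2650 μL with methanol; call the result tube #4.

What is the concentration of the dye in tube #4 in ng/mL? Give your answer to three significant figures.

Step 1: 180 μL brought to 5000 μL → factor 5000/180 = 27.778
Step 2: 0.12 mL + 16.5 mL = 16.62 mL total → factor 16.62/0.12 = 138.5
Step 3: 450 μL brought to 4750 μL → factor 4750/450 = 10.556
Step 4: 55 μL brought to 2650 μL → factor 2650/55 = 48.182
Overall dilution factor = 27.778 × 138.5 × 10.556 × 48.182 = 1.9566 × 10^6
Final = 2.00 mg/mL / 1.9566 × 10^6 = 1.022 × 10^-6 mg/mL = 1.02 ng/mL

1.02 ng/mL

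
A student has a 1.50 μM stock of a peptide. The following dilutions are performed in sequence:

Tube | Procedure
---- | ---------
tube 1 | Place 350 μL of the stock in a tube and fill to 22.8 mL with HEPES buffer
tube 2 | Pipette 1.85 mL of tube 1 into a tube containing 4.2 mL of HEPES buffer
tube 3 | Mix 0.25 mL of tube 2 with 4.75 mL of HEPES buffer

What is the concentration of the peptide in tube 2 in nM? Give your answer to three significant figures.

7.04 nM

Step 1: 350 μL brought to 22.8 mL → factor 22800/350 = 65.143
Step 2: 1.85 mL + 4.2 mL = 6.05 mL total → factor 6.05/1.85 = 3.2703
Dilution factor through tube 2 = 65.143 × 3.2703 = 213.03
[tube 2] = 1.50 μM / 213.03 = 0.007041 μM = 7.04 nM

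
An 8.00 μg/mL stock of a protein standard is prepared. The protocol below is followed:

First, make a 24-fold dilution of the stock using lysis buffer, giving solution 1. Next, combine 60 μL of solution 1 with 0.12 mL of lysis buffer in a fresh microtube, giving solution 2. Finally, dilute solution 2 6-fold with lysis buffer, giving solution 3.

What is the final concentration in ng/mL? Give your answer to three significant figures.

18.5 ng/mL

Step 1: 24-fold → factor 24
Step 2: 60 μL + 0.12 mL = 180 μL total → factor 180/60 = 3
Step 3: 6-fold → factor 6
Overall dilution factor = 24 × 3 × 6 = 432
Final = 8.00 μg/mL / 432 = 0.01852 μg/mL = 18.5 ng/mL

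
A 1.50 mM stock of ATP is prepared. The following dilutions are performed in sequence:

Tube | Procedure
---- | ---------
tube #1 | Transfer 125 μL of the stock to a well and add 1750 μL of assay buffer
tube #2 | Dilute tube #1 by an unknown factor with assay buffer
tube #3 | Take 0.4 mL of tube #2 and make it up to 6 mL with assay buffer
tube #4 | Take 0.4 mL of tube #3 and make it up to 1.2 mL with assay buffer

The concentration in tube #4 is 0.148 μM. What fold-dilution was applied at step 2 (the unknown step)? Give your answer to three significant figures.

Step 1: 125 μL + 1750 μL = 1875 μL total → factor 1875/125 = 15
Step 2: unknown factor x
Step 3: 0.4 mL brought to 6 mL → factor 6/0.4 = 15
Step 4: 0.4 mL brought to 1.2 mL → factor 1.2/0.4 = 3
Product of known-step factors = 675
Overall factor = 1.50 mM / (0.148 μM) = 10135
x = 10135 / 675 = 15.0

15.0-fold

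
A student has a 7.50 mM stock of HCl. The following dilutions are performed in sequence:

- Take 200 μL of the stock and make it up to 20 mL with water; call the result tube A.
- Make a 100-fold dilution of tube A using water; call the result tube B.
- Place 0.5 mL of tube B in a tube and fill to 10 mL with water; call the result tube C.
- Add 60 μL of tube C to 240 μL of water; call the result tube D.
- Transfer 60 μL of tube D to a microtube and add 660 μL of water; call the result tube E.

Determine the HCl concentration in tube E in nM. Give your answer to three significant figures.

Step 1: 200 μL brought to 20 mL → factor 20000/200 = 100
Step 2: 100-fold → factor 100
Step 3: 0.5 mL brought to 10 mL → factor 10/0.5 = 20
Step 4: 60 μL + 240 μL = 300 μL total → factor 300/60 = 5
Step 5: 60 μL + 660 μL = 720 μL total → factor 720/60 = 12
Overall dilution factor = 100 × 100 × 20 × 5 × 12 = 1.2 × 10^7
Final = 7.50 mM / 1.2 × 10^7 = 6.250 × 10^-7 mM = 0.625 nM

0.625 nM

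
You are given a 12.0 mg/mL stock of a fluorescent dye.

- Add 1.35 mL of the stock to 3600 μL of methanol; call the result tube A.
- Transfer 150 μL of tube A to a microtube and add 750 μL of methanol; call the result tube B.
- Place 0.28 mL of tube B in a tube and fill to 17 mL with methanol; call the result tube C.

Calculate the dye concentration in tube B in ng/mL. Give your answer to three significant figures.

Step 1: 1.35 mL + 3600 μL = 4.95 mL total → factor 4.95/1.35 = 3.6667
Step 2: 150 μL + 750 μL = 900 μL total → factor 900/150 = 6
Dilution factor through tube B = 3.6667 × 6 = 22
[tube B] = 12.0 mg/mL / 22 = 0.5455 mg/mL = 5.45 × 10^5 ng/mL

5.45 × 10^5 ng/mL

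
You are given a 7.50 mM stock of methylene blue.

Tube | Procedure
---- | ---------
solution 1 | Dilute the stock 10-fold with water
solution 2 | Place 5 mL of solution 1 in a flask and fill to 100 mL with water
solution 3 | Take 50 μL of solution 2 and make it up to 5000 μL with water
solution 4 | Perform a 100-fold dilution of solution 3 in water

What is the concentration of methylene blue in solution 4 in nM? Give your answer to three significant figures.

Step 1: 10-fold → factor 10
Step 2: 5 mL brought to 100 mL → factor 100/5 = 20
Step 3: 50 μL brought to 5000 μL → factor 5000/50 = 100
Step 4: 100-fold → factor 100
Dilution factor through solution 4 = 10 × 20 × 100 × 100 = 2 × 10^6
[solution 4] = 7.50 mM / 2 × 10^6 = 3.750 × 10^-6 mM = 3.75 nM

3.75 nM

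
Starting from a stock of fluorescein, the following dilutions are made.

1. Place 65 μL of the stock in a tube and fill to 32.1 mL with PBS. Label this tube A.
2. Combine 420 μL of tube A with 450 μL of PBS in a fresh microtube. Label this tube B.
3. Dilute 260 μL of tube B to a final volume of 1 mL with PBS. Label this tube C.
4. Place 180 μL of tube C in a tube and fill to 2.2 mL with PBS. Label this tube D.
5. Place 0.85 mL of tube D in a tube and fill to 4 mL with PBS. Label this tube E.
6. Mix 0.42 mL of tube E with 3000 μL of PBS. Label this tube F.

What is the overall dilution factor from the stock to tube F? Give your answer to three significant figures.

1.84 × 10^6

Step 1: 65 μL brought to 32.1 mL → factor 32100/65 = 493.85
Step 2: 420 μL + 450 μL = 870 μL total → factor 870/420 = 2.0714
Step 3: 260 μL brought to 1 mL → factor 1000/260 = 3.8462
Step 4: 180 μL brought to 2.2 mL → factor 2200/180 = 12.222
Step 5: 0.85 mL brought to 4 mL → factor 4/0.85 = 4.7059
Step 6: 0.42 mL + 3000 μL = 3.42 mL total → factor 3.42/0.42 = 8.1429
Overall dilution factor = 493.85 × 2.0714 × 3.8462 × 12.222 × 4.7059 × 8.1429 = 1.8427 × 10^6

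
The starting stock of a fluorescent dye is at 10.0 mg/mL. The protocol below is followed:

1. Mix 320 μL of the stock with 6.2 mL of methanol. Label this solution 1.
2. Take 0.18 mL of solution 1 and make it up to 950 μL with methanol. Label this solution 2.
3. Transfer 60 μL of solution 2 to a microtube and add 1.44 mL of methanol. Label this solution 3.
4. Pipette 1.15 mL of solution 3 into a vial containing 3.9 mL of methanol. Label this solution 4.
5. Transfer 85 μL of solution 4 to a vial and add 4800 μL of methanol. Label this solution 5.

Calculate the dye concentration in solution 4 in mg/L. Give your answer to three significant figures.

0.847 mg/L

Step 1: 320 μL + 6.2 mL = 6520 μL total → factor 6520/320 = 20.375
Step 2: 0.18 mL brought to 950 μL → factor 0.95/0.18 = 5.2778
Step 3: 60 μL + 1.44 mL = 1500 μL total → factor 1500/60 = 25
Step 4: 1.15 mL + 3.9 mL = 5.05 mL total → factor 5.05/1.15 = 4.3913
Dilution factor through solution 4 = 20.375 × 5.2778 × 25 × 4.3913 = 11805
[solution 4] = 10.0 mg/mL / 11805 = 0.0008471 mg/mL = 0.847 mg/L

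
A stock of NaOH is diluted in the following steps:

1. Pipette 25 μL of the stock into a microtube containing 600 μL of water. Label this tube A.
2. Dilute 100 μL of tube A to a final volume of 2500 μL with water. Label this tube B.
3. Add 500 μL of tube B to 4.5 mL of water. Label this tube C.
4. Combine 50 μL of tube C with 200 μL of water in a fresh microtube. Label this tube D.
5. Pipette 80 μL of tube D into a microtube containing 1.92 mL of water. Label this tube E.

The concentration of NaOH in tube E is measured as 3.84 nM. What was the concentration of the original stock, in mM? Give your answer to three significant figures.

3.00 mM

Step 1: 25 μL + 600 μL = 625 μL total → factor 625/25 = 25
Step 2: 100 μL brought to 2500 μL → factor 2500/100 = 25
Step 3: 500 μL + 4.5 mL = 5000 μL total → factor 5000/500 = 10
Step 4: 50 μL + 200 μL = 250 μL total → factor 250/50 = 5
Step 5: 80 μL + 1.92 mL = 2000 μL total → factor 2000/80 = 25
Overall dilution factor = 25 × 25 × 10 × 5 × 25 = 7.8125 × 10^5
Stock = 3.84 nM × 7.8125 × 10^5 = 3.000 × 10^6 nM = 3.00 mM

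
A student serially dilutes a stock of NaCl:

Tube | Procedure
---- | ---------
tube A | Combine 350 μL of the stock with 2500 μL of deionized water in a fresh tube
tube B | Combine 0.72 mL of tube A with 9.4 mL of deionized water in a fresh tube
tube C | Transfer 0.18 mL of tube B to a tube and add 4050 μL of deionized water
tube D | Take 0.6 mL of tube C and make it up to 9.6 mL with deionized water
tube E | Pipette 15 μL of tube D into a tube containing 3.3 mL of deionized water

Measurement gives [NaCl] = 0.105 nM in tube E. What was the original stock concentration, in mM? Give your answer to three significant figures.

Step 1: 350 μL + 2500 μL = 2850 μL total → factor 2850/350 = 8.1429
Step 2: 0.72 mL + 9.4 mL = 10.12 mL total → factor 10.12/0.72 = 14.056
Step 3: 0.18 mL + 4050 μL = 4.23 mL total → factor 4.23/0.18 = 23.5
Step 4: 0.6 mL brought to 9.6 mL → factor 9.6/0.6 = 16
Step 5: 15 μL + 3.3 mL = 3315 μL total → factor 3315/15 = 221
Overall dilution factor = 8.1429 × 14.056 × 23.5 × 16 × 221 = 9.5105 × 10^6
Stock = 0.105 nM × 9.5105 × 10^6 = 9.986 × 10^5 nM = 0.999 mM

0.999 mM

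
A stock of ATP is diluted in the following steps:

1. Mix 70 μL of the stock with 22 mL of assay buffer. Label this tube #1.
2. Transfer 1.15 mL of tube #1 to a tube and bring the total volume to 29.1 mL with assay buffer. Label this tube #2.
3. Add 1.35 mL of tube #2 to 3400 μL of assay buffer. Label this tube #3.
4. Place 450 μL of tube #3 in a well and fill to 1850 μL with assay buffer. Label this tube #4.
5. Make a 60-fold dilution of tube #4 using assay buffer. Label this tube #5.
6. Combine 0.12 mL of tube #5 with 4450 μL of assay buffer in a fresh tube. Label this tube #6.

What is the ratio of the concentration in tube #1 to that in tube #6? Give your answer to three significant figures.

Step 1: 70 μL + 22 mL = 22070 μL total → factor 22070/70 = 315.29
Step 2: 1.15 mL brought to 29.1 mL → factor 29.1/1.15 = 25.304
Step 3: 1.35 mL + 3400 μL = 4.75 mL total → factor 4.75/1.35 = 3.5185
Step 4: 450 μL brought to 1850 μL → factor 1850/450 = 4.1111
Step 5: 60-fold → factor 60
Step 6: 0.12 mL + 4450 μL = 4.57 mL total → factor 4.57/0.12 = 38.083
Dilution factor to tube #1 = 315.29; to tube #6 = 2.637 × 10^8
[tube #1]/[tube #6] = (factor to tube #6)/(factor to tube #1) = 2.637 × 10^8/315.29 = 8.36 × 10^5

8.36 × 10^5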